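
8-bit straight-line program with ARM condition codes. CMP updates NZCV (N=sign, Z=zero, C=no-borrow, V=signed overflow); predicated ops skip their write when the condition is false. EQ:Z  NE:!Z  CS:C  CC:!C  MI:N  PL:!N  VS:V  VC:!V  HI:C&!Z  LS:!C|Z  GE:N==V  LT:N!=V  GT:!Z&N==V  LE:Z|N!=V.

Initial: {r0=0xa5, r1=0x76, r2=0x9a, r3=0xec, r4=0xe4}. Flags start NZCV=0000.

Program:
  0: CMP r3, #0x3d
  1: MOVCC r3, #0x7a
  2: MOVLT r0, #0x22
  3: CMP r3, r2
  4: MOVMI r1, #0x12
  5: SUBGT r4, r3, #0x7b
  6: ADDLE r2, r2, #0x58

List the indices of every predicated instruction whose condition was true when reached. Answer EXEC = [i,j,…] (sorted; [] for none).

0: ✓ CMP  NZCV=1010
1: · MOVCC
2: ✓ MOVLT  r0←0x22
3: ✓ CMP  NZCV=0010
4: · MOVMI
5: ✓ SUBGT  r4←0x71
6: · ADDLE

EXEC = [2,5]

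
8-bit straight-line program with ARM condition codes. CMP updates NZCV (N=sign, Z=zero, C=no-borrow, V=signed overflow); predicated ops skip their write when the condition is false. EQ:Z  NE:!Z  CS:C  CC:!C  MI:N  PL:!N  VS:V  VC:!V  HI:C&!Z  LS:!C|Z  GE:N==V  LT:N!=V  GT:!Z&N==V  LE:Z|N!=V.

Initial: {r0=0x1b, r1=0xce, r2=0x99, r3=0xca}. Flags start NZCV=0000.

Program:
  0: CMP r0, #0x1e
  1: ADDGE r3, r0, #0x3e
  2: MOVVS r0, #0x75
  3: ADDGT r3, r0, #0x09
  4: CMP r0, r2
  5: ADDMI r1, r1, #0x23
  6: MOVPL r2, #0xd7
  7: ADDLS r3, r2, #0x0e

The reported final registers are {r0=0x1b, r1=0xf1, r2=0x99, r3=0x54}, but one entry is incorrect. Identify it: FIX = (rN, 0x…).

0: ✓ CMP  NZCV=1000
1: · ADDGE
2: · MOVVS
3: · ADDGT
4: ✓ CMP  NZCV=1001
5: ✓ ADDMI  r1←0xf1
6: · MOVPL
7: ✓ ADDLS  r3←0xa7

FIX = (r3, 0xa7)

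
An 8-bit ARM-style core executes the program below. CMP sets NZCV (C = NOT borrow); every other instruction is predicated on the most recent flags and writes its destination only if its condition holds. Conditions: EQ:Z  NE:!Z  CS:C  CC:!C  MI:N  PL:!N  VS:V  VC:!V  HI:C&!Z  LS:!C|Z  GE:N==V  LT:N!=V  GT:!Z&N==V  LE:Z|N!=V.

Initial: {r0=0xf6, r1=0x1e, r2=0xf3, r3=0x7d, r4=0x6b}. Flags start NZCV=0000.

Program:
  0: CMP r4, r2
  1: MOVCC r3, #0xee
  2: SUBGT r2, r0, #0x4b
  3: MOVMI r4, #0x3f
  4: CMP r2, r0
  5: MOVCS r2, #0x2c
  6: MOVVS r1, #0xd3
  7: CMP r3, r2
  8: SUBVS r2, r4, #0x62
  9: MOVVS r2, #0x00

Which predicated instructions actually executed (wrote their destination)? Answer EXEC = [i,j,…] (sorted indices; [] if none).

EXEC = [1,2]

0: ✓ CMP  NZCV=0000
1: ✓ MOVCC  r3←0xee
2: ✓ SUBGT  r2←0xab
3: · MOVMI
4: ✓ CMP  NZCV=1000
5: · MOVCS
6: · MOVVS
7: ✓ CMP  NZCV=0010
8: · SUBVS
9: · MOVVS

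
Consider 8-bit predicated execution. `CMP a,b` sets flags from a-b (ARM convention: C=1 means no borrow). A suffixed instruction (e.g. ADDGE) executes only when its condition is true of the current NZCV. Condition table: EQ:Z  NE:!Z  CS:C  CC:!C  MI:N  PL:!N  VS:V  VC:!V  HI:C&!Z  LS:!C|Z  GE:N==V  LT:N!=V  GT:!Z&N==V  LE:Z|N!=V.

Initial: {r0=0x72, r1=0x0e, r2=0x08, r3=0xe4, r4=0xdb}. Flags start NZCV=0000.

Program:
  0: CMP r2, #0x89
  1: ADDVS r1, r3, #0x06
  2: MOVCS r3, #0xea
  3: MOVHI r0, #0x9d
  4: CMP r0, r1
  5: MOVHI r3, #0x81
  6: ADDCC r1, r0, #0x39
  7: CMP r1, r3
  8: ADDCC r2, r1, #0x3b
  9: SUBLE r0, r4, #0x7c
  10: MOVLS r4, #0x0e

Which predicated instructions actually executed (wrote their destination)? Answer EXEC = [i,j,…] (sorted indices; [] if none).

0: ✓ CMP  NZCV=0000
1: · ADDVS
2: · MOVCS
3: · MOVHI
4: ✓ CMP  NZCV=0010
5: ✓ MOVHI  r3←0x81
6: · ADDCC
7: ✓ CMP  NZCV=1001
8: ✓ ADDCC  r2←0x49
9: · SUBLE
10: ✓ MOVLS  r4←0x0e

EXEC = [5,8,10]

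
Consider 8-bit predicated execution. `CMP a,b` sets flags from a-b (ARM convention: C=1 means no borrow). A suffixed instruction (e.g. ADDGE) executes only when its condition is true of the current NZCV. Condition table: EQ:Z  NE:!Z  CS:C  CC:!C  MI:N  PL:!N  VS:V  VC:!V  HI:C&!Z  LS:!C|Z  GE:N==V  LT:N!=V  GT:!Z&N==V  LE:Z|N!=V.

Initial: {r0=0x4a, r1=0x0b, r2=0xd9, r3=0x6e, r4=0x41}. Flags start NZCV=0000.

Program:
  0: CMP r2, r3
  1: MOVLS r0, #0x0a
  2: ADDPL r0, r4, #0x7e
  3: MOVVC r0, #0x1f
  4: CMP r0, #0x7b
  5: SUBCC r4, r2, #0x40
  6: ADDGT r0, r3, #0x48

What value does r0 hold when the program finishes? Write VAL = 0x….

VAL = 0xbf

0: ✓ CMP  NZCV=0011
1: · MOVLS
2: ✓ ADDPL  r0←0xbf
3: · MOVVC
4: ✓ CMP  NZCV=0011
5: · SUBCC
6: · ADDGT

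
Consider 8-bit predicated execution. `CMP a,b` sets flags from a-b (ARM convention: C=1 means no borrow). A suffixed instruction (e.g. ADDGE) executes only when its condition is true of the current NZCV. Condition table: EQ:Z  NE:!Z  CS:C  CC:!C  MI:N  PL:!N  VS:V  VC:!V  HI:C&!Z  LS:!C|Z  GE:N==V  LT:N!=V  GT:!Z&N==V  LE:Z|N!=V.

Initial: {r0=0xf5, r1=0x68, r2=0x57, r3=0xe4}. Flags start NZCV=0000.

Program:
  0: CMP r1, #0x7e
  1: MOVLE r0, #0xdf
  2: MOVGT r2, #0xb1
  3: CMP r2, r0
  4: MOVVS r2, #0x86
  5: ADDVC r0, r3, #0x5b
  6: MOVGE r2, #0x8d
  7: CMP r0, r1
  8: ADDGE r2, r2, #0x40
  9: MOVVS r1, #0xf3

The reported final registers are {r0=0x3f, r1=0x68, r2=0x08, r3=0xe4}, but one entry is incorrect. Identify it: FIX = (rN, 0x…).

0: ✓ CMP  NZCV=1000
1: ✓ MOVLE  r0←0xdf
2: · MOVGT
3: ✓ CMP  NZCV=0000
4: · MOVVS
5: ✓ ADDVC  r0←0x3f
6: ✓ MOVGE  r2←0x8d
7: ✓ CMP  NZCV=1000
8: · ADDGE
9: · MOVVS

FIX = (r2, 0x8d)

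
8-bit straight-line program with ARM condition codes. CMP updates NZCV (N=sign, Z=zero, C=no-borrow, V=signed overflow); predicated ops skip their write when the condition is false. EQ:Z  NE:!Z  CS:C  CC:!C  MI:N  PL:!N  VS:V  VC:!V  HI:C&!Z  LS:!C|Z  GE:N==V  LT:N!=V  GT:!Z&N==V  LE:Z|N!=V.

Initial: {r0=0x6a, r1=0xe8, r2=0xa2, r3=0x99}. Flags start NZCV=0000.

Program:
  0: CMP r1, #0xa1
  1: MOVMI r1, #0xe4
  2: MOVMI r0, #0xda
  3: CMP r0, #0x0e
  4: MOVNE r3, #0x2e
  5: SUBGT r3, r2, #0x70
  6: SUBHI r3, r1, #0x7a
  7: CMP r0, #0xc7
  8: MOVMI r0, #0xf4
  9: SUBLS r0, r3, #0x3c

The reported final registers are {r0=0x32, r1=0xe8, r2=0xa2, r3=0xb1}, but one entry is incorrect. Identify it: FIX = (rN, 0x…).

[0] flags=0010 → (cmp)
[1] flags=0010 MI?F → skip
[2] flags=0010 MI?F → skip
[3] flags=0010 → (cmp)
[4] flags=0010 NE?T → r3=0x2e
[5] flags=0010 GT?T → r3=0x32
[6] flags=0010 HI?T → r3=0x6e
[7] flags=1001 → (cmp)
[8] flags=1001 MI?T → r0=0xf4
[9] flags=1001 LS?T → r0=0x32

FIX = (r3, 0x6e)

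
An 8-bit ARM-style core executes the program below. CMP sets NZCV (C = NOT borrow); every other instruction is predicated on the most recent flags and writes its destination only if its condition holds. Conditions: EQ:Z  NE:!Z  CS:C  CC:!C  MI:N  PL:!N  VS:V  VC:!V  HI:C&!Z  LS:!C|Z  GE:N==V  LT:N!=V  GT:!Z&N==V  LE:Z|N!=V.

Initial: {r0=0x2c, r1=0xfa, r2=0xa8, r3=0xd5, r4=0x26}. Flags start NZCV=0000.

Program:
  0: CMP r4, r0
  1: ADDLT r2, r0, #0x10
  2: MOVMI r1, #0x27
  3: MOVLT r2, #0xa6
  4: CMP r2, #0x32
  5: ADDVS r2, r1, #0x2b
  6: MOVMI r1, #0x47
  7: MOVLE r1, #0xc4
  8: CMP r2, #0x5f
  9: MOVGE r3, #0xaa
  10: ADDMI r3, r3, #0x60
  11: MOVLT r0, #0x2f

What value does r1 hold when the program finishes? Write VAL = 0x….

VAL = 0xc4

0: ✓ CMP  NZCV=1000
1: ✓ ADDLT  r2←0x3c
2: ✓ MOVMI  r1←0x27
3: ✓ MOVLT  r2←0xa6
4: ✓ CMP  NZCV=0011
5: ✓ ADDVS  r2←0x52
6: · MOVMI
7: ✓ MOVLE  r1←0xc4
8: ✓ CMP  NZCV=1000
9: · MOVGE
10: ✓ ADDMI  r3←0x35
11: ✓ MOVLT  r0←0x2f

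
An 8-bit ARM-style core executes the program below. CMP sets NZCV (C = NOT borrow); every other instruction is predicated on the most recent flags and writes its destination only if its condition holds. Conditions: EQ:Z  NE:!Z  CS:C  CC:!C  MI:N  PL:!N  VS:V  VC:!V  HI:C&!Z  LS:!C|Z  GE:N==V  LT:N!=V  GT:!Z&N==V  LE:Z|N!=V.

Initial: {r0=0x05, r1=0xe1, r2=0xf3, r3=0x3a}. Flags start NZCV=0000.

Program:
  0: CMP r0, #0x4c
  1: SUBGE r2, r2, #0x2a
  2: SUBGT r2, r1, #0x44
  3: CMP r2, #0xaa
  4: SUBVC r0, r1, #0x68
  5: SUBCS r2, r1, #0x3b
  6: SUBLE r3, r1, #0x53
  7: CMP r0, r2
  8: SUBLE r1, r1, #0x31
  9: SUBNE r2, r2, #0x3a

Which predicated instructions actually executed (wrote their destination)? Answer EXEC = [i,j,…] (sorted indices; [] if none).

0: ✓ CMP  NZCV=1000
1: · SUBGE
2: · SUBGT
3: ✓ CMP  NZCV=0010
4: ✓ SUBVC  r0←0x79
5: ✓ SUBCS  r2←0xa6
6: · SUBLE
7: ✓ CMP  NZCV=1001
8: · SUBLE
9: ✓ SUBNE  r2←0x6c

EXEC = [4,5,9]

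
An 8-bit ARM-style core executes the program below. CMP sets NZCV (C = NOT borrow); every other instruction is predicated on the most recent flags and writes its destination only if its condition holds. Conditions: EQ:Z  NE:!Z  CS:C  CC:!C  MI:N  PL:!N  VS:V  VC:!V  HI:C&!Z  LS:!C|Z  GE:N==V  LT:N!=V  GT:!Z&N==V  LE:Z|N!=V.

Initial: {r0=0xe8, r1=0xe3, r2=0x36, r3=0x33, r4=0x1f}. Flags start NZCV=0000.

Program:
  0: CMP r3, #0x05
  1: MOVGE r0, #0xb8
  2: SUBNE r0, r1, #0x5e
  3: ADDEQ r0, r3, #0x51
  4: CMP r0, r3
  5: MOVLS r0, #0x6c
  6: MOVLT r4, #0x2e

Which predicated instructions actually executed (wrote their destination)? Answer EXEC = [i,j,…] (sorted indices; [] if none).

0: ✓ CMP  NZCV=0010
1: ✓ MOVGE  r0←0xb8
2: ✓ SUBNE  r0←0x85
3: · ADDEQ
4: ✓ CMP  NZCV=0011
5: · MOVLS
6: ✓ MOVLT  r4←0x2e

EXEC = [1,2,6]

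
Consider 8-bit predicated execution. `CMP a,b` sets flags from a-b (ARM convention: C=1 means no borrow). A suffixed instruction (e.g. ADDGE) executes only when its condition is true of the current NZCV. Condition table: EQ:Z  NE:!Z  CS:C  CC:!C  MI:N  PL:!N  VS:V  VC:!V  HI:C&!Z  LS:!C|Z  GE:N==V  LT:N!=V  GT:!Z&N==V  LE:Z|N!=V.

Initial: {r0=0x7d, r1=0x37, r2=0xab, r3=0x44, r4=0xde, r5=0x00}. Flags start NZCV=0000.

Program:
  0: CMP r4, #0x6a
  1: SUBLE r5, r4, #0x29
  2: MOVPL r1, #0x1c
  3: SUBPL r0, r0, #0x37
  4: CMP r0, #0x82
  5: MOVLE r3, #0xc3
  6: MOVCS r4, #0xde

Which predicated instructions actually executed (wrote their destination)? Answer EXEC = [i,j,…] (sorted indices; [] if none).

EXEC = [1,2,3]

[0] flags=0011 → (cmp)
[1] flags=0011 LE?T → r5=0xb5
[2] flags=0011 PL?T → r1=0x1c
[3] flags=0011 PL?T → r0=0x46
[4] flags=1001 → (cmp)
[5] flags=1001 LE?F → skip
[6] flags=1001 CS?F → skip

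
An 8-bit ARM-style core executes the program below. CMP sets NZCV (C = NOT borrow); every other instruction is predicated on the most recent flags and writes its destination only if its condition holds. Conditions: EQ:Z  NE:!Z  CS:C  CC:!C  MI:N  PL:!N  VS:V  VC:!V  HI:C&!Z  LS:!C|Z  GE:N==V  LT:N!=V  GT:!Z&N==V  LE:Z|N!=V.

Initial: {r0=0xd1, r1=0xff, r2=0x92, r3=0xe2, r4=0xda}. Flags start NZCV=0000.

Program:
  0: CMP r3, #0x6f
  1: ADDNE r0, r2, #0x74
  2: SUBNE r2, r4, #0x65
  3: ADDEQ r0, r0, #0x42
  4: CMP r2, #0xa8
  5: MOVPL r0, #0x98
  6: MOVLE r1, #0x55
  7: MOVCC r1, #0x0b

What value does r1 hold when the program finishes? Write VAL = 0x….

[0] flags=0011 → (cmp)
[1] flags=0011 NE?T → r0=0x06
[2] flags=0011 NE?T → r2=0x75
[3] flags=0011 EQ?F → skip
[4] flags=1001 → (cmp)
[5] flags=1001 PL?F → skip
[6] flags=1001 LE?F → skip
[7] flags=1001 CC?T → r1=0x0b

VAL = 0x0b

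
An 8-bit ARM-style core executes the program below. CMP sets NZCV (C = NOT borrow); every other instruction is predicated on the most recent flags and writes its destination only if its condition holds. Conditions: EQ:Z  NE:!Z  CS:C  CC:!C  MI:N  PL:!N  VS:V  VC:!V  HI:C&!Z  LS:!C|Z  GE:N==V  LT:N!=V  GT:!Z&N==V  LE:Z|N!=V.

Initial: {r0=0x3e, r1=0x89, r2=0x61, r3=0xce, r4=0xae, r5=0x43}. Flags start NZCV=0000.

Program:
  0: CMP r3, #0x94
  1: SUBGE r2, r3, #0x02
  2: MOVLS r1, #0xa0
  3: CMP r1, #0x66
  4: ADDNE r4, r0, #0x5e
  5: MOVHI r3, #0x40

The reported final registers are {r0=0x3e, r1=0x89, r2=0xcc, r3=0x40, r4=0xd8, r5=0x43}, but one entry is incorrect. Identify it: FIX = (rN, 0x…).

0: ✓ CMP  NZCV=0010
1: ✓ SUBGE  r2←0xcc
2: · MOVLS
3: ✓ CMP  NZCV=0011
4: ✓ ADDNE  r4←0x9c
5: ✓ MOVHI  r3←0x40

FIX = (r4, 0x9c)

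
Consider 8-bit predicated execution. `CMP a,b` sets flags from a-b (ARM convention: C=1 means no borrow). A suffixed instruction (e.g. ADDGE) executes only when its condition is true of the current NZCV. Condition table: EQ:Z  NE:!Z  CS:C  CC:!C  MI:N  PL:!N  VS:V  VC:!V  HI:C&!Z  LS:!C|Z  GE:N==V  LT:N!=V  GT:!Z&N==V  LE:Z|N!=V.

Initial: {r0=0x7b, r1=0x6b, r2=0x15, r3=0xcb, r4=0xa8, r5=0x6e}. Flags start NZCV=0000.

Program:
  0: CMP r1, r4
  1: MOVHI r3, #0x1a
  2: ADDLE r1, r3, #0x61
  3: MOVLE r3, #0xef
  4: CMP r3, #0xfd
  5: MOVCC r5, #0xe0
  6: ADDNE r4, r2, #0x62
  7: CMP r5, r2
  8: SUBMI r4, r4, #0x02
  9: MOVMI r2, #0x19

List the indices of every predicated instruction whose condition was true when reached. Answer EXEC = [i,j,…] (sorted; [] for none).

EXEC = [5,6,8,9]

0: ✓ CMP  NZCV=1001
1: · MOVHI
2: · ADDLE
3: · MOVLE
4: ✓ CMP  NZCV=1000
5: ✓ MOVCC  r5←0xe0
6: ✓ ADDNE  r4←0x77
7: ✓ CMP  NZCV=1010
8: ✓ SUBMI  r4←0x75
9: ✓ MOVMI  r2←0x19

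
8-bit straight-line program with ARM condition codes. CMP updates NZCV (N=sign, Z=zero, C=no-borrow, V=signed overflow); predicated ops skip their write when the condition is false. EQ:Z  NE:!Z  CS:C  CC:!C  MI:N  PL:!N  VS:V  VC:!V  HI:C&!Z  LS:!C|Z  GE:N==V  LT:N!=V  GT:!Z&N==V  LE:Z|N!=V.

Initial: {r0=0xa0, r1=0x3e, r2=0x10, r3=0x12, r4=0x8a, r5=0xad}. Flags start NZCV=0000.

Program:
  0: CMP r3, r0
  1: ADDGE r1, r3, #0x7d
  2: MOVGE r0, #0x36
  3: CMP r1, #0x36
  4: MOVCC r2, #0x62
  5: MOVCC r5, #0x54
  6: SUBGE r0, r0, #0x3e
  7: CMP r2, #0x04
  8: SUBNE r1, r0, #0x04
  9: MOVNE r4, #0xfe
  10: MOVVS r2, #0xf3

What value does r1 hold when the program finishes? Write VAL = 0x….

[0] flags=0000 → (cmp)
[1] flags=0000 GE?T → r1=0x8f
[2] flags=0000 GE?T → r0=0x36
[3] flags=0011 → (cmp)
[4] flags=0011 CC?F → skip
[5] flags=0011 CC?F → skip
[6] flags=0011 GE?F → skip
[7] flags=0010 → (cmp)
[8] flags=0010 NE?T → r1=0x32
[9] flags=0010 NE?T → r4=0xfe
[10] flags=0010 VS?F → skip

VAL = 0x32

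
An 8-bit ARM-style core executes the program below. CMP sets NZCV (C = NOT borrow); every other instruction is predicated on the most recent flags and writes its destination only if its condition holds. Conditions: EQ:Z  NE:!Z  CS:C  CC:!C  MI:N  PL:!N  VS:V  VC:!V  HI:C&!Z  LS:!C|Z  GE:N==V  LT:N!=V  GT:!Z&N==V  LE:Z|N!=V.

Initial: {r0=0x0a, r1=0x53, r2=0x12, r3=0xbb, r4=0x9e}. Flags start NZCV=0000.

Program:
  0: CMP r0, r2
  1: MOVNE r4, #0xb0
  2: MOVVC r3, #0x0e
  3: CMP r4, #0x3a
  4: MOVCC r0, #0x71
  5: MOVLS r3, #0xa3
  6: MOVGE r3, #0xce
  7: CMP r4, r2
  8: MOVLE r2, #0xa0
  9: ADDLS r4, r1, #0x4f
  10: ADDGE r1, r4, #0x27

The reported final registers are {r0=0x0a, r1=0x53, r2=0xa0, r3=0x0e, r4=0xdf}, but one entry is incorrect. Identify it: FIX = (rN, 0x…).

[0] flags=1000 → (cmp)
[1] flags=1000 NE?T → r4=0xb0
[2] flags=1000 VC?T → r3=0x0e
[3] flags=0011 → (cmp)
[4] flags=0011 CC?F → skip
[5] flags=0011 LS?F → skip
[6] flags=0011 GE?F → skip
[7] flags=1010 → (cmp)
[8] flags=1010 LE?T → r2=0xa0
[9] flags=1010 LS?F → skip
[10] flags=1010 GE?F → skip

FIX = (r4, 0xb0)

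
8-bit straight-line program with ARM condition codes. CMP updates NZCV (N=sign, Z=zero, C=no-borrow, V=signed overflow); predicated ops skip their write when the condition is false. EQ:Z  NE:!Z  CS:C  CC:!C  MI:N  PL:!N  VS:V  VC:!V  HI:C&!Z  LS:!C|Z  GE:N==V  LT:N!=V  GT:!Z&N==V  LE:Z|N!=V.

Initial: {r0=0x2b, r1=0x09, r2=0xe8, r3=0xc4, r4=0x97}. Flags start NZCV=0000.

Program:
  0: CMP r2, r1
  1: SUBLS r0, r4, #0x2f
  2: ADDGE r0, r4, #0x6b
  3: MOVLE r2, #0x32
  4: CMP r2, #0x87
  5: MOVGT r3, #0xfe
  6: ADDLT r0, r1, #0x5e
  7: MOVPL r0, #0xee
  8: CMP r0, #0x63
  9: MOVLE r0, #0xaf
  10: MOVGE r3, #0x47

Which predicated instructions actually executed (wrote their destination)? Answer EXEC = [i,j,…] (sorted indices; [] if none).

EXEC = [3,5,9]

0: ✓ CMP  NZCV=1010
1: · SUBLS
2: · ADDGE
3: ✓ MOVLE  r2←0x32
4: ✓ CMP  NZCV=1001
5: ✓ MOVGT  r3←0xfe
6: · ADDLT
7: · MOVPL
8: ✓ CMP  NZCV=1000
9: ✓ MOVLE  r0←0xaf
10: · MOVGE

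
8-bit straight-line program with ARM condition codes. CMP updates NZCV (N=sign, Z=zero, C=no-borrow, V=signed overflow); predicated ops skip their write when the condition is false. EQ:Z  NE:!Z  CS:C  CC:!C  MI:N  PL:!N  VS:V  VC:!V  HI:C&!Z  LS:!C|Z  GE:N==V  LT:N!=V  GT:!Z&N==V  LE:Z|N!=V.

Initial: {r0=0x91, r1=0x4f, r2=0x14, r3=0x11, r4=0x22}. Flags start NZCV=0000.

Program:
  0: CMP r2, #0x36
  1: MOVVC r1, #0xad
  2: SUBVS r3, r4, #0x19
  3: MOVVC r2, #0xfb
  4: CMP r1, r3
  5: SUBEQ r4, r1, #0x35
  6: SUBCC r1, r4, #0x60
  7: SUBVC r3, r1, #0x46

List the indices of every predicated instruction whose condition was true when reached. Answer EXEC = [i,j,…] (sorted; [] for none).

EXEC = [1,3,7]

0: ✓ CMP  NZCV=1000
1: ✓ MOVVC  r1←0xad
2: · SUBVS
3: ✓ MOVVC  r2←0xfb
4: ✓ CMP  NZCV=1010
5: · SUBEQ
6: · SUBCC
7: ✓ SUBVC  r3←0x67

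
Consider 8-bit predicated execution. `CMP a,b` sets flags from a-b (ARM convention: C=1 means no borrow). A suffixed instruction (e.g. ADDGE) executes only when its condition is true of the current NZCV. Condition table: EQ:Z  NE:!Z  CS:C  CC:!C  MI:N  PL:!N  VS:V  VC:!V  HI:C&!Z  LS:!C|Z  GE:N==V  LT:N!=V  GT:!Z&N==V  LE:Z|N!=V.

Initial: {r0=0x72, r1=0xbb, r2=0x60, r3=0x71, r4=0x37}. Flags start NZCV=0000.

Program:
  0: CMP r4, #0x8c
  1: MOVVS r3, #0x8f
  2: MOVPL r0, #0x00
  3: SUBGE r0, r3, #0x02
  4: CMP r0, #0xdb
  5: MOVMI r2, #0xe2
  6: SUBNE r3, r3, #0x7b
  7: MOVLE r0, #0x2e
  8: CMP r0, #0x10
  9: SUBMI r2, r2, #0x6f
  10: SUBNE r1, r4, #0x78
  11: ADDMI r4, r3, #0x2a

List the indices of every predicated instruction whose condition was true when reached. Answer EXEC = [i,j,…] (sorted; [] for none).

EXEC = [1,3,5,6,7,10]

0: ✓ CMP  NZCV=1001
1: ✓ MOVVS  r3←0x8f
2: · MOVPL
3: ✓ SUBGE  r0←0x8d
4: ✓ CMP  NZCV=1000
5: ✓ MOVMI  r2←0xe2
6: ✓ SUBNE  r3←0x14
7: ✓ MOVLE  r0←0x2e
8: ✓ CMP  NZCV=0010
9: · SUBMI
10: ✓ SUBNE  r1←0xbf
11: · ADDMI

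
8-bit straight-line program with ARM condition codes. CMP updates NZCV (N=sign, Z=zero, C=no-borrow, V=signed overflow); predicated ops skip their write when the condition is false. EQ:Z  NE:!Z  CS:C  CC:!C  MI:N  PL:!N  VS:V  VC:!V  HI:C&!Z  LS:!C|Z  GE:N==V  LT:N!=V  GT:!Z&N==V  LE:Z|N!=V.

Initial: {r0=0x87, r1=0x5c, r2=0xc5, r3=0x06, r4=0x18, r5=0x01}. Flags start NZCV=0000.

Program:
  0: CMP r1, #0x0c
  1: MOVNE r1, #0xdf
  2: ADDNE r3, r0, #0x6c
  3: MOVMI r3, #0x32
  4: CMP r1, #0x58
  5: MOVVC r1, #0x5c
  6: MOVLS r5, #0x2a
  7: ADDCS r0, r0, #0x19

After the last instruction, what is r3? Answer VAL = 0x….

0: ✓ CMP  NZCV=0010
1: ✓ MOVNE  r1←0xdf
2: ✓ ADDNE  r3←0xf3
3: · MOVMI
4: ✓ CMP  NZCV=1010
5: ✓ MOVVC  r1←0x5c
6: · MOVLS
7: ✓ ADDCS  r0←0xa0

VAL = 0xf3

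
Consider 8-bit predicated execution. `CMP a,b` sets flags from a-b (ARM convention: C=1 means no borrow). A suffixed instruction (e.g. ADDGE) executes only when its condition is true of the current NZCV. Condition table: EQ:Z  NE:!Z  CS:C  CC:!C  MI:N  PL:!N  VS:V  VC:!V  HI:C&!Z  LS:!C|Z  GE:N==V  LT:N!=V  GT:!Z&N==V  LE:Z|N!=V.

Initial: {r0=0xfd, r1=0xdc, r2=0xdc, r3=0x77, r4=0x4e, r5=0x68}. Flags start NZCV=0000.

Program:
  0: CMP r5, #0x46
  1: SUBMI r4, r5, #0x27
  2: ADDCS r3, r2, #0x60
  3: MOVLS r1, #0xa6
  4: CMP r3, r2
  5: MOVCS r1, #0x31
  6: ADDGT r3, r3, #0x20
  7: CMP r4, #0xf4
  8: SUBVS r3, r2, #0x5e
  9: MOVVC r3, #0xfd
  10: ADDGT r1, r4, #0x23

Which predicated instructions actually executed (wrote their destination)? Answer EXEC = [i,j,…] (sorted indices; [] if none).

EXEC = [2,6,9,10]

0: ✓ CMP  NZCV=0010
1: · SUBMI
2: ✓ ADDCS  r3←0x3c
3: · MOVLS
4: ✓ CMP  NZCV=0000
5: · MOVCS
6: ✓ ADDGT  r3←0x5c
7: ✓ CMP  NZCV=0000
8: · SUBVS
9: ✓ MOVVC  r3←0xfd
10: ✓ ADDGT  r1←0x71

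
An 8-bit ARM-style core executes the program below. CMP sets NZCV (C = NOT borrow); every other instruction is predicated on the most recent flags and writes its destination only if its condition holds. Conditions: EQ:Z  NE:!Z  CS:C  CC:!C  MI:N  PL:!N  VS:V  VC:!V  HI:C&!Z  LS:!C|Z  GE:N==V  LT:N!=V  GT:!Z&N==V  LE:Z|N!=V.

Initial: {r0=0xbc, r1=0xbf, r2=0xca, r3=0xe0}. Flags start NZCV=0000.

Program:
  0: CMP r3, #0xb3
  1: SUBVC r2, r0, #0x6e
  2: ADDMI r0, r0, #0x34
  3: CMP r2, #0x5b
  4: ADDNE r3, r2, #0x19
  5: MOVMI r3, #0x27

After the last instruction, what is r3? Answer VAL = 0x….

0: ✓ CMP  NZCV=0010
1: ✓ SUBVC  r2←0x4e
2: · ADDMI
3: ✓ CMP  NZCV=1000
4: ✓ ADDNE  r3←0x67
5: ✓ MOVMI  r3←0x27

VAL = 0x27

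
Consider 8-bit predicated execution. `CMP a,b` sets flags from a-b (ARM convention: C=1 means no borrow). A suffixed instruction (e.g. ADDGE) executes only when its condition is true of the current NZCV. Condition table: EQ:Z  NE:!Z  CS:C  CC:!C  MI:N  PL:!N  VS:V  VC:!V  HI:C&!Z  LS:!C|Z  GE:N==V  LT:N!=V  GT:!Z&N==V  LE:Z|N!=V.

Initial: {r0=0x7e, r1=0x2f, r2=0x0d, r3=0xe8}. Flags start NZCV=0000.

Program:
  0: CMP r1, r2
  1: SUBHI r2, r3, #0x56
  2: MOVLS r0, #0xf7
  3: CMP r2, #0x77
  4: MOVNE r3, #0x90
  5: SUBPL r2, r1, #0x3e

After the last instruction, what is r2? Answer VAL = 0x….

0: ✓ CMP  NZCV=0010
1: ✓ SUBHI  r2←0x92
2: · MOVLS
3: ✓ CMP  NZCV=0011
4: ✓ MOVNE  r3←0x90
5: ✓ SUBPL  r2←0xf1

VAL = 0xf1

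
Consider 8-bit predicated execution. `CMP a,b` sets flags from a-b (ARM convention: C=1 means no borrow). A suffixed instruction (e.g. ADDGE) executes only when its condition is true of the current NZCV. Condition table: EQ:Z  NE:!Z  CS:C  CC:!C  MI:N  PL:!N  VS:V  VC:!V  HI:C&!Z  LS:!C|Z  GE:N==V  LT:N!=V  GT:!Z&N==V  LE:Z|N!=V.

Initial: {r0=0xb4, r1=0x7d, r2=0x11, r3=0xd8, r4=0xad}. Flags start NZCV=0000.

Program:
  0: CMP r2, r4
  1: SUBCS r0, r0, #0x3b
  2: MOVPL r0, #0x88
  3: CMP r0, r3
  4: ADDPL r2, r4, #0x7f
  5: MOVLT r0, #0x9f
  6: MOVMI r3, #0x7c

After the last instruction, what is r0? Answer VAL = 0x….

VAL = 0x9f

[0] flags=0000 → (cmp)
[1] flags=0000 CS?F → skip
[2] flags=0000 PL?T → r0=0x88
[3] flags=1000 → (cmp)
[4] flags=1000 PL?F → skip
[5] flags=1000 LT?T → r0=0x9f
[6] flags=1000 MI?T → r3=0x7c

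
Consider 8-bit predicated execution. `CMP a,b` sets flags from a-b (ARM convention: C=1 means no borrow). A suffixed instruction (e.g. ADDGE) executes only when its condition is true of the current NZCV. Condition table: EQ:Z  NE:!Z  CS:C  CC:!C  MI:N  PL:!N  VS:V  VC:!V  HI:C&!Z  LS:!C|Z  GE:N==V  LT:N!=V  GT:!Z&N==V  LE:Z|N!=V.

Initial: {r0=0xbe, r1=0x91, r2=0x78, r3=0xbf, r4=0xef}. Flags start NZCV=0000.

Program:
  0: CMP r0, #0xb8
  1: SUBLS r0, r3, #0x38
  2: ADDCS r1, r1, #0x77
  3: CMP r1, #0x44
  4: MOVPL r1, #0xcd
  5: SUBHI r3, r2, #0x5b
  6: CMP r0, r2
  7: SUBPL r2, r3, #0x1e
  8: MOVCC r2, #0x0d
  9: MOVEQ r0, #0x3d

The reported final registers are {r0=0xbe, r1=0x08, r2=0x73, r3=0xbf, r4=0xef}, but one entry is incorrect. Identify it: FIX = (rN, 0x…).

FIX = (r2, 0xa1)

0: ✓ CMP  NZCV=0010
1: · SUBLS
2: ✓ ADDCS  r1←0x08
3: ✓ CMP  NZCV=1000
4: · MOVPL
5: · SUBHI
6: ✓ CMP  NZCV=0011
7: ✓ SUBPL  r2←0xa1
8: · MOVCC
9: · MOVEQ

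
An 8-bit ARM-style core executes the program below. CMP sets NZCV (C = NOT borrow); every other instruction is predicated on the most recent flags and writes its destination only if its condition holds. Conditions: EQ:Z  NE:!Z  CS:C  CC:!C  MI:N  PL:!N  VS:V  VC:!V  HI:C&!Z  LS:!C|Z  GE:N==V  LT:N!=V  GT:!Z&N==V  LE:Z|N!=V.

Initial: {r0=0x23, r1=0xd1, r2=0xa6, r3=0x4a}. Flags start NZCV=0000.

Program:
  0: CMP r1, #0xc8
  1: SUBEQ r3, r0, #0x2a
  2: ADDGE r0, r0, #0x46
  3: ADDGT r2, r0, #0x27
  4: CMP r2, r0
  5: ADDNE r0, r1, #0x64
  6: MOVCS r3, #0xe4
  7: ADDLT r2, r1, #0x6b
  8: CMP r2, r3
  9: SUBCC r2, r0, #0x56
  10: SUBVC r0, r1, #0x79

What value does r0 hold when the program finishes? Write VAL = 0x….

VAL = 0x58

0: ✓ CMP  NZCV=0010
1: · SUBEQ
2: ✓ ADDGE  r0←0x69
3: ✓ ADDGT  r2←0x90
4: ✓ CMP  NZCV=0011
5: ✓ ADDNE  r0←0x35
6: ✓ MOVCS  r3←0xe4
7: ✓ ADDLT  r2←0x3c
8: ✓ CMP  NZCV=0000
9: ✓ SUBCC  r2←0xdf
10: ✓ SUBVC  r0←0x58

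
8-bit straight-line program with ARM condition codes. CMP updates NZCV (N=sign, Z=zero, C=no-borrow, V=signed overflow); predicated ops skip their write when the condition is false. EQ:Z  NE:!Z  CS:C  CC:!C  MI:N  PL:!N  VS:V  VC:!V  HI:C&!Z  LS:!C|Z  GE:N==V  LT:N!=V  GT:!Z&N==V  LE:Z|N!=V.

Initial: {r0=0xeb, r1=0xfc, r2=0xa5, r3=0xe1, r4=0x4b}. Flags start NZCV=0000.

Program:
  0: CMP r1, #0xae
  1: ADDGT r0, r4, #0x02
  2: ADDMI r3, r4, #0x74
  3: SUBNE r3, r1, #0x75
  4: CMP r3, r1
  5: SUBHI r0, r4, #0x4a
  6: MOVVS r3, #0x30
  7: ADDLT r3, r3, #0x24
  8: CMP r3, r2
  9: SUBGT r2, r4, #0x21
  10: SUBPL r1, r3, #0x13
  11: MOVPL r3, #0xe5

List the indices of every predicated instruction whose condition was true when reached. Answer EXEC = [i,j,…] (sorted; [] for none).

EXEC = [1,3,7,9,10,11]

[0] flags=0010 → (cmp)
[1] flags=0010 GT?T → r0=0x4d
[2] flags=0010 MI?F → skip
[3] flags=0010 NE?T → r3=0x87
[4] flags=1000 → (cmp)
[5] flags=1000 HI?F → skip
[6] flags=1000 VS?F → skip
[7] flags=1000 LT?T → r3=0xab
[8] flags=0010 → (cmp)
[9] flags=0010 GT?T → r2=0x2a
[10] flags=0010 PL?T → r1=0x98
[11] flags=0010 PL?T → r3=0xe5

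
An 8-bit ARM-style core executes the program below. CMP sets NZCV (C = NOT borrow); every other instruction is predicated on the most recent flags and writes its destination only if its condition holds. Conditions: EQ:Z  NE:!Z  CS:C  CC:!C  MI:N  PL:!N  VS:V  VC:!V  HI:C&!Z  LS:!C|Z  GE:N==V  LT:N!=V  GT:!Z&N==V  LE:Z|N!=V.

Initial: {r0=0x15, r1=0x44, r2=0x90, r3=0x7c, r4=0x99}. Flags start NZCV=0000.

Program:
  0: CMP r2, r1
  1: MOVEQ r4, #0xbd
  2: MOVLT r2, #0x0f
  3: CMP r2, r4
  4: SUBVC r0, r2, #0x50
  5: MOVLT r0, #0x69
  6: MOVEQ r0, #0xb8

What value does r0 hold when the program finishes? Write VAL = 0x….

VAL = 0xbf

0: ✓ CMP  NZCV=0011
1: · MOVEQ
2: ✓ MOVLT  r2←0x0f
3: ✓ CMP  NZCV=0000
4: ✓ SUBVC  r0←0xbf
5: · MOVLT
6: · MOVEQ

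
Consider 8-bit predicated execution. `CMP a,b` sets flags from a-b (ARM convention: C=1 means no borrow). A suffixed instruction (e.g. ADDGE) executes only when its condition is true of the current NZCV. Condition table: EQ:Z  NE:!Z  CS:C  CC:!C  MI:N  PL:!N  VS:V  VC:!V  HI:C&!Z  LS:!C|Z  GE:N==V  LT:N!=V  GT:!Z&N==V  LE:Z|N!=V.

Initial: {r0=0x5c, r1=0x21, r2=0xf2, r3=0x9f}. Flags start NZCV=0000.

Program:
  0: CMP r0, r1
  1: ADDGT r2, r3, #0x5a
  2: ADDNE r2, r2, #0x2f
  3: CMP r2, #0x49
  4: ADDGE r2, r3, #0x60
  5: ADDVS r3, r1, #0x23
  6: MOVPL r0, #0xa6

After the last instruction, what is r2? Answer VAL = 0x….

VAL = 0x28

0: ✓ CMP  NZCV=0010
1: ✓ ADDGT  r2←0xf9
2: ✓ ADDNE  r2←0x28
3: ✓ CMP  NZCV=1000
4: · ADDGE
5: · ADDVS
6: · MOVPL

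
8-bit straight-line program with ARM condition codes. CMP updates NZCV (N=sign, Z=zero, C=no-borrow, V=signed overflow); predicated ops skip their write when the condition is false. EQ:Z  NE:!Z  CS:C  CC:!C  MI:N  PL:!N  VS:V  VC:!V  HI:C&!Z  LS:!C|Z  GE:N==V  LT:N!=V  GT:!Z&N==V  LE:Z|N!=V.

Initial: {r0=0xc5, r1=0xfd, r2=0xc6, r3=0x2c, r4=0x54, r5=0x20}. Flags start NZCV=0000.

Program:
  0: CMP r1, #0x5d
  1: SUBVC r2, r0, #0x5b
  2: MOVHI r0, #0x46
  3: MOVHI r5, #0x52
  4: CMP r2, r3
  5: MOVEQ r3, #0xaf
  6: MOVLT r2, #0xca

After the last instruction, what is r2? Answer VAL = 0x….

VAL = 0x6a

0: ✓ CMP  NZCV=1010
1: ✓ SUBVC  r2←0x6a
2: ✓ MOVHI  r0←0x46
3: ✓ MOVHI  r5←0x52
4: ✓ CMP  NZCV=0010
5: · MOVEQ
6: · MOVLT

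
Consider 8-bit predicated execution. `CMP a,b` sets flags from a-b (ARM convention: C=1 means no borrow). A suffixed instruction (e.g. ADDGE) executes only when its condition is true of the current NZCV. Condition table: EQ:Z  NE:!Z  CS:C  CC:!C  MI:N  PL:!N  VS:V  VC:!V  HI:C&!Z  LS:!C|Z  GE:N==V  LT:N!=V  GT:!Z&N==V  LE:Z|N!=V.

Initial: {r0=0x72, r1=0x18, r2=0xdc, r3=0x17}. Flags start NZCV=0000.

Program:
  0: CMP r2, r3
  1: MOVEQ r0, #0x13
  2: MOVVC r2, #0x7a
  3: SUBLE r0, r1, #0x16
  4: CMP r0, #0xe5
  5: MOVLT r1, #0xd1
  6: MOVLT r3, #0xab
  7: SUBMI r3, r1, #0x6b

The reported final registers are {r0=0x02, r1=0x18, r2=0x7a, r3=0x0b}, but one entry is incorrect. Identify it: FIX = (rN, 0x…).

FIX = (r3, 0x17)

[0] flags=1010 → (cmp)
[1] flags=1010 EQ?F → skip
[2] flags=1010 VC?T → r2=0x7a
[3] flags=1010 LE?T → r0=0x02
[4] flags=0000 → (cmp)
[5] flags=0000 LT?F → skip
[6] flags=0000 LT?F → skip
[7] flags=0000 MI?F → skip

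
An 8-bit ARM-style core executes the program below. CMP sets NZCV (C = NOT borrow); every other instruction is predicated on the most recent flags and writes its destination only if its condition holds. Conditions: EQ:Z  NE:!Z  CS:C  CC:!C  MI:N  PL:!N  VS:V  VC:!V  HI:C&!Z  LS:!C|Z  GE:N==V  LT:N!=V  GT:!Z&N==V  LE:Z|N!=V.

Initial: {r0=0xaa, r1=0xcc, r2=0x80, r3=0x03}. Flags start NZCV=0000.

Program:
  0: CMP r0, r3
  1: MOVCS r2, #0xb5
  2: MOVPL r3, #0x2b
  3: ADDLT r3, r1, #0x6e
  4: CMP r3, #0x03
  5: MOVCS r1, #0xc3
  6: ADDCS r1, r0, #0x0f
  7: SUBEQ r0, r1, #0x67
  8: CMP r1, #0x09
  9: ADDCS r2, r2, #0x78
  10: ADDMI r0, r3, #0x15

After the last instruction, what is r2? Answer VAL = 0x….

0: ✓ CMP  NZCV=1010
1: ✓ MOVCS  r2←0xb5
2: · MOVPL
3: ✓ ADDLT  r3←0x3a
4: ✓ CMP  NZCV=0010
5: ✓ MOVCS  r1←0xc3
6: ✓ ADDCS  r1←0xb9
7: · SUBEQ
8: ✓ CMP  NZCV=1010
9: ✓ ADDCS  r2←0x2d
10: ✓ ADDMI  r0←0x4f

VAL = 0x2d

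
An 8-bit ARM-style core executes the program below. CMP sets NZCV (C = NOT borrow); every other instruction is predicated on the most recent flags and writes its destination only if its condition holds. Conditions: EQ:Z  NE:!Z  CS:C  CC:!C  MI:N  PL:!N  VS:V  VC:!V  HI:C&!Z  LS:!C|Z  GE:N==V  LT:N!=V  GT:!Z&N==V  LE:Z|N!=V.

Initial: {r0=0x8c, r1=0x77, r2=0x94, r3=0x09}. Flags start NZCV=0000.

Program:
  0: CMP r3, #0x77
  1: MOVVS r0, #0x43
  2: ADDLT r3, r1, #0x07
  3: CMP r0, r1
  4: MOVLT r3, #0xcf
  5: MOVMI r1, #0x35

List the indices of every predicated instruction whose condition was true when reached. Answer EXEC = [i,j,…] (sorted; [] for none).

[0] flags=1000 → (cmp)
[1] flags=1000 VS?F → skip
[2] flags=1000 LT?T → r3=0x7e
[3] flags=0011 → (cmp)
[4] flags=0011 LT?T → r3=0xcf
[5] flags=0011 MI?F → skip

EXEC = [2,4]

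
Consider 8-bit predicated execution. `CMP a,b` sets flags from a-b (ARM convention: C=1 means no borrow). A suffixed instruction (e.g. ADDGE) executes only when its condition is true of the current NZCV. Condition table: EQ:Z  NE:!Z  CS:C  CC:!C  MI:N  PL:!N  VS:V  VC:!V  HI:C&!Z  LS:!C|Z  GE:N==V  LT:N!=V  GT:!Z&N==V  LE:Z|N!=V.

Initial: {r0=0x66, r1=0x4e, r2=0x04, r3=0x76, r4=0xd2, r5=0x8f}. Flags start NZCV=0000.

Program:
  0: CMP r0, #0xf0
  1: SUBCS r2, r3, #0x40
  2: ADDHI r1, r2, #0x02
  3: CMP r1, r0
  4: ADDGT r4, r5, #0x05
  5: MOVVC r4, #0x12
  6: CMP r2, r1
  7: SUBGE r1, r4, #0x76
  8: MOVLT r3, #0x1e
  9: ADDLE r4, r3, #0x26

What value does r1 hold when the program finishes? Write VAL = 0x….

VAL = 0x4e

[0] flags=0000 → (cmp)
[1] flags=0000 CS?F → skip
[2] flags=0000 HI?F → skip
[3] flags=1000 → (cmp)
[4] flags=1000 GT?F → skip
[5] flags=1000 VC?T → r4=0x12
[6] flags=1000 → (cmp)
[7] flags=1000 GE?F → skip
[8] flags=1000 LT?T → r3=0x1e
[9] flags=1000 LE?T → r4=0x44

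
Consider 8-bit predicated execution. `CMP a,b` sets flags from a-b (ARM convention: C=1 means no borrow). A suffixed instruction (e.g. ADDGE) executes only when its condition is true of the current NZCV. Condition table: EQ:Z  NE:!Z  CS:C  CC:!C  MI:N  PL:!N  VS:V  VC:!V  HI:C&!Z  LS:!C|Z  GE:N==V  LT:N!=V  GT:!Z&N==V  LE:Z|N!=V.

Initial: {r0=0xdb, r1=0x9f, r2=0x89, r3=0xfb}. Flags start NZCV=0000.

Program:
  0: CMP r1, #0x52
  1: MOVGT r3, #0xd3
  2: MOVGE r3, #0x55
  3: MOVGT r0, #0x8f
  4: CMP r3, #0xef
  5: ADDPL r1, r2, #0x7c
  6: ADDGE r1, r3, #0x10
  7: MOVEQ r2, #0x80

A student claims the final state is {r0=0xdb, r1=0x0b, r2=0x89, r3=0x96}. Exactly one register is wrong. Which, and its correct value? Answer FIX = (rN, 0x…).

FIX = (r3, 0xfb)

[0] flags=0011 → (cmp)
[1] flags=0011 GT?F → skip
[2] flags=0011 GE?F → skip
[3] flags=0011 GT?F → skip
[4] flags=0010 → (cmp)
[5] flags=0010 PL?T → r1=0x05
[6] flags=0010 GE?T → r1=0x0b
[7] flags=0010 EQ?F → skip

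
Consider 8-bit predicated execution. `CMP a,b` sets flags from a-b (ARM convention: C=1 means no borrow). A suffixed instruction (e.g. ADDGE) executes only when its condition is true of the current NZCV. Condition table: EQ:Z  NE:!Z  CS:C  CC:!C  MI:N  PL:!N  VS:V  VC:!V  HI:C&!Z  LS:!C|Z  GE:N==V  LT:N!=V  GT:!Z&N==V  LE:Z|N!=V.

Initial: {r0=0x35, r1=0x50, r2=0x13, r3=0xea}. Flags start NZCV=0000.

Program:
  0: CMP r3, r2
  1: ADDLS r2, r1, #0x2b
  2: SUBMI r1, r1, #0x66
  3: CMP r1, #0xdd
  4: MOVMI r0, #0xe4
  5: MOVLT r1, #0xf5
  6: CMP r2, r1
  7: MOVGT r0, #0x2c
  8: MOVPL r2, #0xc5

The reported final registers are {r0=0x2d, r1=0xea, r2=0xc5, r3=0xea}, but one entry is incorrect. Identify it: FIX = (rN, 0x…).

0: ✓ CMP  NZCV=1010
1: · ADDLS
2: ✓ SUBMI  r1←0xea
3: ✓ CMP  NZCV=0010
4: · MOVMI
5: · MOVLT
6: ✓ CMP  NZCV=0000
7: ✓ MOVGT  r0←0x2c
8: ✓ MOVPL  r2←0xc5

FIX = (r0, 0x2c)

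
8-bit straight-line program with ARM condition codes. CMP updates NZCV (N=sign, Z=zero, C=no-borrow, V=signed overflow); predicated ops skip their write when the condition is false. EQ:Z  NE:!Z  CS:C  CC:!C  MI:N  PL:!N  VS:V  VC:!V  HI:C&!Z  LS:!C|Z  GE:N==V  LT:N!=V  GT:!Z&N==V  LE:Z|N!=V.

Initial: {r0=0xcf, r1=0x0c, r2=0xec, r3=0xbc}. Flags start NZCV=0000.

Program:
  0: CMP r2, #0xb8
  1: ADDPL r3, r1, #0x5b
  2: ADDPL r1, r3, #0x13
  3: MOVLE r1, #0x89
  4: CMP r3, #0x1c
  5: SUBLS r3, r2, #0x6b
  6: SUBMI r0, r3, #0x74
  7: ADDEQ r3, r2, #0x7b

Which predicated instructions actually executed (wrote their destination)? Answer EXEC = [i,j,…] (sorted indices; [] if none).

[0] flags=0010 → (cmp)
[1] flags=0010 PL?T → r3=0x67
[2] flags=0010 PL?T → r1=0x7a
[3] flags=0010 LE?F → skip
[4] flags=0010 → (cmp)
[5] flags=0010 LS?F → skip
[6] flags=0010 MI?F → skip
[7] flags=0010 EQ?F → skip

EXEC = [1,2]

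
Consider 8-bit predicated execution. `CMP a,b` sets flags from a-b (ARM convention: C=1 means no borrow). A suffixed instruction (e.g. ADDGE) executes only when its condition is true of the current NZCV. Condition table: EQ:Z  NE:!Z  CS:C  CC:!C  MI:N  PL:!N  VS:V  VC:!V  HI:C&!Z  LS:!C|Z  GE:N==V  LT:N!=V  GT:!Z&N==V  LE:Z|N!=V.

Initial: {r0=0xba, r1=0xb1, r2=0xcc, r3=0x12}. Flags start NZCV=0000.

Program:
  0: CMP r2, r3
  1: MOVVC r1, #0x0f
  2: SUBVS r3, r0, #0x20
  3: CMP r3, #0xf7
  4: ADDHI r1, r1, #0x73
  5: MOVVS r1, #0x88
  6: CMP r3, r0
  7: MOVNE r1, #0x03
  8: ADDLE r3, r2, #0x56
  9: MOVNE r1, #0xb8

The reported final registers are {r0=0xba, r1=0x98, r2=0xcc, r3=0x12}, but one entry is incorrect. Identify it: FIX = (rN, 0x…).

FIX = (r1, 0xb8)

[0] flags=1010 → (cmp)
[1] flags=1010 VC?T → r1=0x0f
[2] flags=1010 VS?F → skip
[3] flags=0000 → (cmp)
[4] flags=0000 HI?F → skip
[5] flags=0000 VS?F → skip
[6] flags=0000 → (cmp)
[7] flags=0000 NE?T → r1=0x03
[8] flags=0000 LE?F → skip
[9] flags=0000 NE?T → r1=0xb8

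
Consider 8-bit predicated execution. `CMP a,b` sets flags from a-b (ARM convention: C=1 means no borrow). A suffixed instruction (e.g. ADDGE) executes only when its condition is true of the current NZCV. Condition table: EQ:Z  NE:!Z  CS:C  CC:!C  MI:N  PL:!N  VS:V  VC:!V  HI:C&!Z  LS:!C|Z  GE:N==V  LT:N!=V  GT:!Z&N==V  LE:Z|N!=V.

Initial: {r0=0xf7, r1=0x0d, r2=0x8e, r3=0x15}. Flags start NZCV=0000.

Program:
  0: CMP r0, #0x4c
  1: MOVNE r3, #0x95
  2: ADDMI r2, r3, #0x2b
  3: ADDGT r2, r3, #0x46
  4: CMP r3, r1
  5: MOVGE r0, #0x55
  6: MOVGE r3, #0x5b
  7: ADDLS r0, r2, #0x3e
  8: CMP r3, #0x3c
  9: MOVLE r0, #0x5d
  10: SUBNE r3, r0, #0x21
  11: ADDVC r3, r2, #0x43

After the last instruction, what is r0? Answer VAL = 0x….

VAL = 0x5d

[0] flags=1010 → (cmp)
[1] flags=1010 NE?T → r3=0x95
[2] flags=1010 MI?T → r2=0xc0
[3] flags=1010 GT?F → skip
[4] flags=1010 → (cmp)
[5] flags=1010 GE?F → skip
[6] flags=1010 GE?F → skip
[7] flags=1010 LS?F → skip
[8] flags=0011 → (cmp)
[9] flags=0011 LE?T → r0=0x5d
[10] flags=0011 NE?T → r3=0x3c
[11] flags=0011 VC?F → skip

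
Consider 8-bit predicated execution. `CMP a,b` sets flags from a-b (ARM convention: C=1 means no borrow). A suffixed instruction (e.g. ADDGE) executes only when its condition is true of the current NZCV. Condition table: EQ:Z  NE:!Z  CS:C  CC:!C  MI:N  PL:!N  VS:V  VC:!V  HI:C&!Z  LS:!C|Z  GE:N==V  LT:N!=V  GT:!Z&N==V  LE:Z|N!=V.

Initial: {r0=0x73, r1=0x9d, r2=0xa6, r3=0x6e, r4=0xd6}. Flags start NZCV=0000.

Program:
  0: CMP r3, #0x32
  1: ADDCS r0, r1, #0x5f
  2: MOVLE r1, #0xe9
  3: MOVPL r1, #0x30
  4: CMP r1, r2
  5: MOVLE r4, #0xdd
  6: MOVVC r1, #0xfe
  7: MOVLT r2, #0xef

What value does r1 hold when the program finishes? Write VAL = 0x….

VAL = 0x30

0: ✓ CMP  NZCV=0010
1: ✓ ADDCS  r0←0xfc
2: · MOVLE
3: ✓ MOVPL  r1←0x30
4: ✓ CMP  NZCV=1001
5: · MOVLE
6: · MOVVC
7: · MOVLT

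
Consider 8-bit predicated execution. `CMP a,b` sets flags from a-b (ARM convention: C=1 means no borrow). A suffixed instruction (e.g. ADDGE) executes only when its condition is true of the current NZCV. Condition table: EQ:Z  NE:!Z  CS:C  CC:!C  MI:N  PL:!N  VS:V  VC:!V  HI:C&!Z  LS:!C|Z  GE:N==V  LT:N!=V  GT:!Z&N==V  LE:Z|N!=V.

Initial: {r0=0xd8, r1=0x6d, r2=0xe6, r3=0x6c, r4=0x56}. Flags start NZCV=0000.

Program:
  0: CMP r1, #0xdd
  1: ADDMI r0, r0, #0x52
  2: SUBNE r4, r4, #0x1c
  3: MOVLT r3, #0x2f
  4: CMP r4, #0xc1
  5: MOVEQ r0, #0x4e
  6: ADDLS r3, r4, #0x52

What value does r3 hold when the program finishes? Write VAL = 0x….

VAL = 0x8c

0: ✓ CMP  NZCV=1001
1: ✓ ADDMI  r0←0x2a
2: ✓ SUBNE  r4←0x3a
3: · MOVLT
4: ✓ CMP  NZCV=0000
5: · MOVEQ
6: ✓ ADDLS  r3←0x8c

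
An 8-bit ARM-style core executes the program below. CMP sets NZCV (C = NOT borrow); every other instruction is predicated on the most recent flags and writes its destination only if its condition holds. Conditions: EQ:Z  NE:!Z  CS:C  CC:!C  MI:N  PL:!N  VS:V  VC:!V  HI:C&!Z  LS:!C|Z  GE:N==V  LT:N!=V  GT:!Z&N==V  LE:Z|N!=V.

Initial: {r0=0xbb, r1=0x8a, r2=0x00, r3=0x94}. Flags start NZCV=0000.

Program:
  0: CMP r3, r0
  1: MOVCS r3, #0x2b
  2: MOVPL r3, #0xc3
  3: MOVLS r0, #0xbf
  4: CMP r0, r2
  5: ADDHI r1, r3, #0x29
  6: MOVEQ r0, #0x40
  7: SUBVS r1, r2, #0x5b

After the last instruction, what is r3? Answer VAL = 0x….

VAL = 0x94

0: ✓ CMP  NZCV=1000
1: · MOVCS
2: · MOVPL
3: ✓ MOVLS  r0←0xbf
4: ✓ CMP  NZCV=1010
5: ✓ ADDHI  r1←0xbd
6: · MOVEQ
7: · SUBVS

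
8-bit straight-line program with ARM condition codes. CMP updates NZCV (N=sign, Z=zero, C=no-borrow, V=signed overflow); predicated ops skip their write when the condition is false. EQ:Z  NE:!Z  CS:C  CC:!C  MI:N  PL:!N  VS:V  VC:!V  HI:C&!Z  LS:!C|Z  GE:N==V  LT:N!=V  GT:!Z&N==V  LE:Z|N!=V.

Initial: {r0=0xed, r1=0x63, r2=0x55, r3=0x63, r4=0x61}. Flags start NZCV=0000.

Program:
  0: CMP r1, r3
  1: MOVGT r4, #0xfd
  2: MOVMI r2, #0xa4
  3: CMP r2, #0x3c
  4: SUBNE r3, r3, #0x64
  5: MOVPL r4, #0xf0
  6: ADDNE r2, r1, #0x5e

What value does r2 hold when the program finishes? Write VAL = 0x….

0: ✓ CMP  NZCV=0110
1: · MOVGT
2: · MOVMI
3: ✓ CMP  NZCV=0010
4: ✓ SUBNE  r3←0xff
5: ✓ MOVPL  r4←0xf0
6: ✓ ADDNE  r2←0xc1

VAL = 0xc1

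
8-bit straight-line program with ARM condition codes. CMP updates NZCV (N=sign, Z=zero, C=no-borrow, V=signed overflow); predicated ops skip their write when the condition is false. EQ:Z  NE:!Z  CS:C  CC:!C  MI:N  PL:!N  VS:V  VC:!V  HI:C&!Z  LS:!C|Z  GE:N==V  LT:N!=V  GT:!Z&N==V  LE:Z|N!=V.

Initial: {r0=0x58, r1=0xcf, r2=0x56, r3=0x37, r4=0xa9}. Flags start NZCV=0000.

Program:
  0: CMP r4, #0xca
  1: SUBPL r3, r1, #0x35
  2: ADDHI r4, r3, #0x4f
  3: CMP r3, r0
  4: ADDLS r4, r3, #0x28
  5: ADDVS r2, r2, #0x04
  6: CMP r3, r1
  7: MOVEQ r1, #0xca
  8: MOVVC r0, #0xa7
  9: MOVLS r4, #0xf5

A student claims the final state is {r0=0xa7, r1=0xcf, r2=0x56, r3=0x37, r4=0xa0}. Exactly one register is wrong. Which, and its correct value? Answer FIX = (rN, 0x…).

0: ✓ CMP  NZCV=1000
1: · SUBPL
2: · ADDHI
3: ✓ CMP  NZCV=1000
4: ✓ ADDLS  r4←0x5f
5: · ADDVS
6: ✓ CMP  NZCV=0000
7: · MOVEQ
8: ✓ MOVVC  r0←0xa7
9: ✓ MOVLS  r4←0xf5

FIX = (r4, 0xf5)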